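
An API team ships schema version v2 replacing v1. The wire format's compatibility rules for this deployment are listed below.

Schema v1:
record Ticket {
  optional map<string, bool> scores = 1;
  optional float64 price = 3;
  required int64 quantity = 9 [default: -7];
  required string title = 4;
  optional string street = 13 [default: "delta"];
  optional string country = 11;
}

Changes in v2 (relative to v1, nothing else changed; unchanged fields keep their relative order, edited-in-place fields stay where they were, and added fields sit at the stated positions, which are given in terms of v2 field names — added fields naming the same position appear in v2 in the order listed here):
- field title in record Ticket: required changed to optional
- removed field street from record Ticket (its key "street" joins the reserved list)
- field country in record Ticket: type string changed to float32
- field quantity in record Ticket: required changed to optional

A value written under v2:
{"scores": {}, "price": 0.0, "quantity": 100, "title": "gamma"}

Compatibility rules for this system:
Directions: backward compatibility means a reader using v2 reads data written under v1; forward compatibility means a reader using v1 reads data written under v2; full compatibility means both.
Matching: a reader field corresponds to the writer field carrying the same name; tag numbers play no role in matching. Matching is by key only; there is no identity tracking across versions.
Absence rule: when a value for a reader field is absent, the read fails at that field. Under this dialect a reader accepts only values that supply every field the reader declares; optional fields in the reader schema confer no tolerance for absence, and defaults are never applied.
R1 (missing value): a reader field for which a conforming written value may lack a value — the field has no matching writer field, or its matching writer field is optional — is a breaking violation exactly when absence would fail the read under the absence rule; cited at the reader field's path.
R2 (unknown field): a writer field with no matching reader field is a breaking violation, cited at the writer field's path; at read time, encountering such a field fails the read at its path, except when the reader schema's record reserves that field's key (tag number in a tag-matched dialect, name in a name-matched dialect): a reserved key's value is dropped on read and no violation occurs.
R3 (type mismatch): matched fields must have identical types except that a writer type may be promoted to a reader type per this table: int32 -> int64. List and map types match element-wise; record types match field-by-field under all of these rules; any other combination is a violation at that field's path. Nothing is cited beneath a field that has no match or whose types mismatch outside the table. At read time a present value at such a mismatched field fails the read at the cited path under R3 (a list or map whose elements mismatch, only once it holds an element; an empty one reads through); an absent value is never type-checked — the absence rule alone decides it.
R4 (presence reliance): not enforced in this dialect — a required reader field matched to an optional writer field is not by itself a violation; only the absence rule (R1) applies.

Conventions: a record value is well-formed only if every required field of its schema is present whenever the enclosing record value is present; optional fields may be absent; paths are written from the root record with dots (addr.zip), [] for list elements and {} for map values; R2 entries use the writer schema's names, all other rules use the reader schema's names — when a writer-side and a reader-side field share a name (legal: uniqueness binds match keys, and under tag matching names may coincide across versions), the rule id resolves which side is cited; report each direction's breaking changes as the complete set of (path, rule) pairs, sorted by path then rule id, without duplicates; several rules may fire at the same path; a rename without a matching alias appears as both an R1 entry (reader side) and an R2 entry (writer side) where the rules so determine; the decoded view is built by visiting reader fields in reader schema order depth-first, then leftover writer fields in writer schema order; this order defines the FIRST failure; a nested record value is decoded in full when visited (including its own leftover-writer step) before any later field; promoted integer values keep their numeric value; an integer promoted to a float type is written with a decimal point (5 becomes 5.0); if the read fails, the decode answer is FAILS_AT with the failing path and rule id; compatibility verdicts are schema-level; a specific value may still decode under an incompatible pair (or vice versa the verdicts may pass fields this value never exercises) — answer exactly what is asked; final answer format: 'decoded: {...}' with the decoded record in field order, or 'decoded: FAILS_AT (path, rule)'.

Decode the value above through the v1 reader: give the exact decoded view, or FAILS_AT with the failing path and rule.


in Ticket below, arrows point writer -> reader
decoding the Ticket value with the v1 reader:
  scores := {}
  price := 0.0
  quantity := 100
  title := "gamma"
  read fails at street under R1 (no fill)
  => FAILS_AT (street, R1)
the other Ticket changes do not affect what is asked:
  field title in record Ticket: required changed to optional -> matters for Ticket compatibility verdicts, not for this value's decode
  field country in record Ticket: type string changed to float32 -> matters for Ticket compatibility verdicts, not for this value's decode
  field quantity in record Ticket: required changed to optional -> matters for Ticket compatibility verdicts, not for this value's decode

decoded: FAILS_AT (street, R1)


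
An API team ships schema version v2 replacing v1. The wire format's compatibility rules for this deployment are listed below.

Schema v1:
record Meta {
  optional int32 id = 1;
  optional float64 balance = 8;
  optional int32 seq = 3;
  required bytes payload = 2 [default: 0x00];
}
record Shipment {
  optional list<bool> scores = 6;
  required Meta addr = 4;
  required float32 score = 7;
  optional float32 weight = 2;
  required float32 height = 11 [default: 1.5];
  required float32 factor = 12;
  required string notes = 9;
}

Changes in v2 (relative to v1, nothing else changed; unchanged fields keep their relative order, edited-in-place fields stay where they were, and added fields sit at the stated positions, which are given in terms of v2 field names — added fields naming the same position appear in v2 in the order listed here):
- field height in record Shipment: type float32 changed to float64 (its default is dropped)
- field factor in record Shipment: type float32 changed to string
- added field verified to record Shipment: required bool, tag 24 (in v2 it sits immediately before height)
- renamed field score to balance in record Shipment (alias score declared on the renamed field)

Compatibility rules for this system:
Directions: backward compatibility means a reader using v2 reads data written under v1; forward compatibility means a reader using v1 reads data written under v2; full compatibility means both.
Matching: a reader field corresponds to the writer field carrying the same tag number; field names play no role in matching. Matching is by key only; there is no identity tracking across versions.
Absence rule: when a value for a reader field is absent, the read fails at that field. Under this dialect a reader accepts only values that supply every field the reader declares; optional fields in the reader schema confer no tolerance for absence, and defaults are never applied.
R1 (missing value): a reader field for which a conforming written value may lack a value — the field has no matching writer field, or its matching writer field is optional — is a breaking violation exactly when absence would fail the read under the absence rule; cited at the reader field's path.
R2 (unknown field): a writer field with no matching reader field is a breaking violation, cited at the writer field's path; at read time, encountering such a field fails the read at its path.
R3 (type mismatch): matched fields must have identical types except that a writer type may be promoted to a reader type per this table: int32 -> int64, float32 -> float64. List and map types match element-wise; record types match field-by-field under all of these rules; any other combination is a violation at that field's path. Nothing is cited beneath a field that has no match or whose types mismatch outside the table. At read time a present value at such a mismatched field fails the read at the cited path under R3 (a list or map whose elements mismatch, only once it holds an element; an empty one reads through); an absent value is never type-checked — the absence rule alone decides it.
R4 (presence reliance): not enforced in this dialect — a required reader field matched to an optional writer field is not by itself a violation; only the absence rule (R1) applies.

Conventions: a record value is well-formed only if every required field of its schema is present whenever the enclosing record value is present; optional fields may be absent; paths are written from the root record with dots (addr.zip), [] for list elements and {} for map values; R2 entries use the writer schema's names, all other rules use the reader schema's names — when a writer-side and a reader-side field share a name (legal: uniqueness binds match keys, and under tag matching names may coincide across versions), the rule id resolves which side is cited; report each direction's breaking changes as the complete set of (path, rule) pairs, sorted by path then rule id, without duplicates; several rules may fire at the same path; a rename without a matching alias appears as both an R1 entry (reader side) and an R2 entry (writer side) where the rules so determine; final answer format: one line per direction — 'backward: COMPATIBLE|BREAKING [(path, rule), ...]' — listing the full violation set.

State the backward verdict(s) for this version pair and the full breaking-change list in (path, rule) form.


backward: BREAKING [(addr.balance, R1), (addr.id, R1), (addr.seq, R1), (factor, R3), (scores, R1), (verified, R1), (weight, R1)]

in Shipment below, arrows point writer -> reader
backward analysis of Shipment with v2 as reader and v1 as writer:
  writer optional, list<bool> -> list<bool>: reader scores maps from writer scores
  writer required, Meta -> Meta: reader addr maps from writer addr
  writer required, float32 -> float32: reader balance maps from writer score
  writer optional, float32 -> float32: reader weight maps from writer weight
  verified: no writer match
  writer required, float32 -> float64: reader height maps from writer height
  writer required, float32 -> string: reader factor maps from writer factor
  writer required, string -> string: reader notes maps from writer notes
  writer optional, int32 -> int32: reader addr.id maps from writer addr.id
  writer optional, float64 -> float64: reader addr.balance maps from writer addr.balance
  writer optional, int32 -> int32: reader addr.seq maps from writer addr.seq
  writer required, bytes -> bytes: reader addr.payload maps from writer addr.payload
  violation R1 at addr.balance
  violation R1 at addr.id
  violation R1 at addr.seq
  violation R3 at factor
  violation R1 at scores
  violation R1 at verified
  violation R1 at weight
  => backward: BREAKING (7)
the rest of the Shipment diff is inert for this question:
  field height in record Shipment: type float32 changed to float64 (its default is dropped) -> affects forward compatibility only, which is not asked
  renamed field score to balance in record Shipment (alias score declared on the renamed field) -> no rule fires on it in Shipment's dialect; the asked verdict holds


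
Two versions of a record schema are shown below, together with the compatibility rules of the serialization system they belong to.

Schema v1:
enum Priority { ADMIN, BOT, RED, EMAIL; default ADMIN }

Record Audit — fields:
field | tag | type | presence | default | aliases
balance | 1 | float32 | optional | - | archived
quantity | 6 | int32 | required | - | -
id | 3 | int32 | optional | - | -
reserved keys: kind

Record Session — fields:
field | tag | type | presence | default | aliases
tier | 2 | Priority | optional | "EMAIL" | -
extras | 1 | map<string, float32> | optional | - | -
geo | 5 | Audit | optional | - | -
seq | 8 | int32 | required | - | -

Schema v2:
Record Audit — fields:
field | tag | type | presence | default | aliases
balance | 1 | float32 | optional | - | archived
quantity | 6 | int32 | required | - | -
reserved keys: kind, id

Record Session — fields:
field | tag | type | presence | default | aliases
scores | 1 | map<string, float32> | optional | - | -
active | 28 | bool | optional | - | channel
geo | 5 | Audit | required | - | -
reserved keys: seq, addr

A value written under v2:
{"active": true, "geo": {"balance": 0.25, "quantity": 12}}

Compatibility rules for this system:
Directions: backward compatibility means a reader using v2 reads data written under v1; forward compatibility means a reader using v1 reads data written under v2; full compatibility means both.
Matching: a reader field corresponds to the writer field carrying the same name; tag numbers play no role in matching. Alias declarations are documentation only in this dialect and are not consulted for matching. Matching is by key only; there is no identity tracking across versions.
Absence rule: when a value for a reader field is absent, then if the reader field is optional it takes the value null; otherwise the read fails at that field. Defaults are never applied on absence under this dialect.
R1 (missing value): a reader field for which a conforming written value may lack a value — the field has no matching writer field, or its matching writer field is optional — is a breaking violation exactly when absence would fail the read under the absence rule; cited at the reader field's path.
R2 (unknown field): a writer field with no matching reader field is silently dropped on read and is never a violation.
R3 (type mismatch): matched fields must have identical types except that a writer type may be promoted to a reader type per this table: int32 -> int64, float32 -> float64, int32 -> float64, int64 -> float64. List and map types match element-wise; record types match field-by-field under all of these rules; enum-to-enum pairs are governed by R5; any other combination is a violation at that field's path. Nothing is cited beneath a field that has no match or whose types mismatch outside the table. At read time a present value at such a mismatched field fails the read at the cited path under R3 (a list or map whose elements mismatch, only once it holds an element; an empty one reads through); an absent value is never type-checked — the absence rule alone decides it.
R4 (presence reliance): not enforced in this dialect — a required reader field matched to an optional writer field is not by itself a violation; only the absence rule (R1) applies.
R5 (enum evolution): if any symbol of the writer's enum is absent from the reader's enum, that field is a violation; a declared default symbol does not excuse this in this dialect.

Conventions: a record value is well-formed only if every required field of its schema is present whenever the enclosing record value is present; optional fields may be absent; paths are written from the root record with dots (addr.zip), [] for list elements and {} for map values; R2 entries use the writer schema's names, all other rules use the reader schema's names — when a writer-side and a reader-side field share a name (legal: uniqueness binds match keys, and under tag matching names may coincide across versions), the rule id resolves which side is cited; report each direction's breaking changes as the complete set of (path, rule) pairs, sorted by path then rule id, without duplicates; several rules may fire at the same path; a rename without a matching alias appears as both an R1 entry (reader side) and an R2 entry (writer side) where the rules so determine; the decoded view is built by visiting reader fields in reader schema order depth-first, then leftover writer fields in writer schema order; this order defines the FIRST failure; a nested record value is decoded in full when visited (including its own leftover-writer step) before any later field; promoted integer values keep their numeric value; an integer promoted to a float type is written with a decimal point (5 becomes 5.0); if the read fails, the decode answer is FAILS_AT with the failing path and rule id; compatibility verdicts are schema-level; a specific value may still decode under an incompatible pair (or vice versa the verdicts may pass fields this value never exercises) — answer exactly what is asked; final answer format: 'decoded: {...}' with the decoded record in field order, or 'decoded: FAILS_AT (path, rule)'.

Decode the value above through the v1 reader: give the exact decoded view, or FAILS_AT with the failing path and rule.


decoded: FAILS_AT (seq, R1)

the writer's type comes first in each Session pair
decode walk for Session under reader schema v1:
  tier := null (missing; optional => null)
  extras := null (missing; optional => null)
  geo.balance := 0.25
  geo.quantity := 12
  geo.id := null (missing; optional => null)
  read fails at seq under R1 (no fill)
  => FAILS_AT (seq, R1)
remaining Session differences; none change what is asked:
  field geo in record Session: optional changed to required -> matters for Session compatibility verdicts, not for this value's decode
  removed field tier from record Session -> fires no rule on Session under this dialect and leaves the result unchanged
  added field active to record Session: optional bool, tag 28 (in v2 it sits immediately before geo) -> fires no rule on Session under this dialect and leaves the result unchanged
  renamed field extras to scores in record Session -> fires no rule on Session under this dialect and leaves the result unchanged
  removed field id from record Audit (its key "id" joins the reserved list) -> fires no rule on Session under this dialect and leaves the result unchanged


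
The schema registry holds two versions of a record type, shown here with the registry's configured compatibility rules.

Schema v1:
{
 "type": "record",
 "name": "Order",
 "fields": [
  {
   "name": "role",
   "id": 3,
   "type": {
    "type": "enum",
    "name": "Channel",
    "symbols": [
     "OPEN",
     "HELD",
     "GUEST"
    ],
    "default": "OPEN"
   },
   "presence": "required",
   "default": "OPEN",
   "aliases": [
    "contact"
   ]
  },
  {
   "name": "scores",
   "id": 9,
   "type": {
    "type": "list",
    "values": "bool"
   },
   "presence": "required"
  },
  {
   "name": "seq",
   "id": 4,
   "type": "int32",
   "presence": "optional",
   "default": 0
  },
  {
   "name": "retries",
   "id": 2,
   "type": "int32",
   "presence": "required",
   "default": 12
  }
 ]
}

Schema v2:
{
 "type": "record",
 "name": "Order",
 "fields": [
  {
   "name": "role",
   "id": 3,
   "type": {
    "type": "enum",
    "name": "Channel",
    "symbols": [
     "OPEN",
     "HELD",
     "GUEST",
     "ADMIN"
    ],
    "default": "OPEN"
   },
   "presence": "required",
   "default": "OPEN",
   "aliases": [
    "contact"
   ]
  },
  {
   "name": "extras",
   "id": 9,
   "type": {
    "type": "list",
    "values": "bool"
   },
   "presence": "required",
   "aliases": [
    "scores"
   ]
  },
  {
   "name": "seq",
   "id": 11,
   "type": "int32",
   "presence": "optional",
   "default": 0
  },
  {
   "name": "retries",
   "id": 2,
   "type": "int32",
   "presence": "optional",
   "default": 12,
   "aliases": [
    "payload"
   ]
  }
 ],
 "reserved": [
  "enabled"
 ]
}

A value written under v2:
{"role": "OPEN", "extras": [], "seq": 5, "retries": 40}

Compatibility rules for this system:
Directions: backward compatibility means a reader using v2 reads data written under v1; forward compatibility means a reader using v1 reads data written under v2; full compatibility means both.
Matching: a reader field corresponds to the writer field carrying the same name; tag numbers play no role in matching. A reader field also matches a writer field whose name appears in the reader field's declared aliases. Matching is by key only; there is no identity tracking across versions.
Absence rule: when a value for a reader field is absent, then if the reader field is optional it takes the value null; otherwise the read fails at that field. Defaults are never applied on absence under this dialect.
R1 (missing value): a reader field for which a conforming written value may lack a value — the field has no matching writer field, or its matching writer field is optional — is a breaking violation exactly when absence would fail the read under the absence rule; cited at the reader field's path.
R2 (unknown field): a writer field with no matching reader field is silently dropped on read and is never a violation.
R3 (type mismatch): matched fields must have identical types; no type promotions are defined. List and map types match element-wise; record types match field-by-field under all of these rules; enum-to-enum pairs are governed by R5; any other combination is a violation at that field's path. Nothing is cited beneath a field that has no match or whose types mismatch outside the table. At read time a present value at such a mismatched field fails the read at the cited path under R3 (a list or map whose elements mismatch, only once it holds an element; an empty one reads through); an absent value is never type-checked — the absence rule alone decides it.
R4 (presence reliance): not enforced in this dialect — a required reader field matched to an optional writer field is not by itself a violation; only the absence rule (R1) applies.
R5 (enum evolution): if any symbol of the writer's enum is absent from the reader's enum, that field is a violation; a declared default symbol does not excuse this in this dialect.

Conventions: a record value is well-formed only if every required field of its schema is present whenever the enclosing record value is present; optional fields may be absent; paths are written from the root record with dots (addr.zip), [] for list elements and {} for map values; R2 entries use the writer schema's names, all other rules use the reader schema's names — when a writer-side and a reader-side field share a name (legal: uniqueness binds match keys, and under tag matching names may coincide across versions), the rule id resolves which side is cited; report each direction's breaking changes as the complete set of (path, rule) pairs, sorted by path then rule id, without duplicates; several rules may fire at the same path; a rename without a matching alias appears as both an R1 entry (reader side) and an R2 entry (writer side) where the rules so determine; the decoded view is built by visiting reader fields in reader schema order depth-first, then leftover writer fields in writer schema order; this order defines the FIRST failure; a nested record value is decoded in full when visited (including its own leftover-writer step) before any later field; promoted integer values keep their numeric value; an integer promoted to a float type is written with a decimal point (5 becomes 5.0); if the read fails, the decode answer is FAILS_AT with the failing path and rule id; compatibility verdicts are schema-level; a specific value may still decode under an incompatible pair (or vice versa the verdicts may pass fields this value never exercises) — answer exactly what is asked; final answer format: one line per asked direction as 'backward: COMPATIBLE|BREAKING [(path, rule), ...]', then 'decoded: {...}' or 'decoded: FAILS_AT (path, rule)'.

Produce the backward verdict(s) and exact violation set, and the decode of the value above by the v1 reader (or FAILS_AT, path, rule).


in Order below, arrows point writer -> reader
checking backward for Order: reader v2 against writer v1:
  role: Channel -> Channel, writer required; from role
  extras: list<bool> -> list<bool>, writer required; from scores
  seq: int32 -> int32, writer optional; from seq
  retries: int32 -> int32, writer required; from retries
  => backward: COMPATIBLE
decode walk for Order under reader schema v1:
  role := "OPEN"
  read fails at scores under R1 (no fill)
  => FAILS_AT (scores, R1)
remaining Order differences; none change what is asked:
  enum Channel (field role in record Order): symbol ADMIN added -> affects forward compatibility only, which is not asked
  field seq in record Order: tag 4 changed to 11 -> triggers nothing under Order's printed rules — same verdict
  field retries in record Order: required changed to optional -> affects forward compatibility only, which is not asked

backward: COMPATIBLE []; decoded: FAILS_AT (scores, R1)


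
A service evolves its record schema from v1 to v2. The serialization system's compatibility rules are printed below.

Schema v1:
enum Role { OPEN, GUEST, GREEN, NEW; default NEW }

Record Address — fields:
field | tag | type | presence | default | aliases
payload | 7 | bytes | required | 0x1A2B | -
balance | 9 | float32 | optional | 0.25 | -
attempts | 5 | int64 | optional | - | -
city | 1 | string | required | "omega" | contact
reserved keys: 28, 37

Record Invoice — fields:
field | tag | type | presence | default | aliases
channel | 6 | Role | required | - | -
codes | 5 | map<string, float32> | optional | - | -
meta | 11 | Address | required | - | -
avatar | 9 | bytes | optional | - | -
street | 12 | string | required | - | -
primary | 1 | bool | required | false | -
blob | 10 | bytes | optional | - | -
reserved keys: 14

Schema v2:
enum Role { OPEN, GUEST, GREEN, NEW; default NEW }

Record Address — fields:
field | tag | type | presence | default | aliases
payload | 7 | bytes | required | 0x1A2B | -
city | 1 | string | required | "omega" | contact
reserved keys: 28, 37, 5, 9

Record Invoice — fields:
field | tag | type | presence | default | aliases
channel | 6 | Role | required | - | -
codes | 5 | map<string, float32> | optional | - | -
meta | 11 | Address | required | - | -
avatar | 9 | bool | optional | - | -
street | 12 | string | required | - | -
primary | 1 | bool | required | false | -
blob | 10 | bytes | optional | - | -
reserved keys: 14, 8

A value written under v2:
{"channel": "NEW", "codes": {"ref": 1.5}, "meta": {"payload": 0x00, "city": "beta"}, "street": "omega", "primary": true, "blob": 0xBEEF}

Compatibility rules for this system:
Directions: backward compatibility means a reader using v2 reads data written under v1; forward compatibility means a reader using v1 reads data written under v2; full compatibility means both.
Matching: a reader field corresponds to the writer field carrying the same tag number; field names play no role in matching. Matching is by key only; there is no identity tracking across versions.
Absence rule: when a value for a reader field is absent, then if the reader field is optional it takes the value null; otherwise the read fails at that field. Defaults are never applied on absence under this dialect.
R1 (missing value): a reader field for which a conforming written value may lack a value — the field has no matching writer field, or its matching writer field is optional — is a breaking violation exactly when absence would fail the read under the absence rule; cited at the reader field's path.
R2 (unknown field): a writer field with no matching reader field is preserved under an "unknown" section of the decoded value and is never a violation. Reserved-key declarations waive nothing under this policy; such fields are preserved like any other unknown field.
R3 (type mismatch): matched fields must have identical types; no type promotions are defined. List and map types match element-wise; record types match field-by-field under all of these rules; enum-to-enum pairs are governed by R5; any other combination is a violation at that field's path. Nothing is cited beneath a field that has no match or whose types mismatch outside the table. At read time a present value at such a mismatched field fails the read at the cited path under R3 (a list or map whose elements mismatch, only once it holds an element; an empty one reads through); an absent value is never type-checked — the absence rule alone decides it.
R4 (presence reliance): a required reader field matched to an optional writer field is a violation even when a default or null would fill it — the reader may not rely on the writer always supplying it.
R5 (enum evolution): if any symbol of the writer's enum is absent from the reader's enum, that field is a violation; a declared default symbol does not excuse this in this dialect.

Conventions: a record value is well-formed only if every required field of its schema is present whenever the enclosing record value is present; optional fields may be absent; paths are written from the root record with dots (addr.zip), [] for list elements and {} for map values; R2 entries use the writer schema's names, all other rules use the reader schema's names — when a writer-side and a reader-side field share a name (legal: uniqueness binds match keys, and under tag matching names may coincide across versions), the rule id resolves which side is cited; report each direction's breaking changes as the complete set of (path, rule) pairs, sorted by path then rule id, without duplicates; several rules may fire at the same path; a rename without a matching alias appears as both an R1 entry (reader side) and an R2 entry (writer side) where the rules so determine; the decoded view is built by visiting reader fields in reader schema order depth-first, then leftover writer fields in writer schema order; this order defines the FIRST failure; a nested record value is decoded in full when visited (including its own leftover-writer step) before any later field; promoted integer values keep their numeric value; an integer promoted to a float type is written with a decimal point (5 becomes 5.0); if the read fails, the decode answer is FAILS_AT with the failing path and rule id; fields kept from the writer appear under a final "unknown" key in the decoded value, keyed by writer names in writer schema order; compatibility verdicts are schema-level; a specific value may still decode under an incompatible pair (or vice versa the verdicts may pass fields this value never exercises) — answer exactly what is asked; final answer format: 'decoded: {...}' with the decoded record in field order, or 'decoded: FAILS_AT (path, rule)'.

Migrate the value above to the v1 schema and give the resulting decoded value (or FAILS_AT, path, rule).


decoded: {"channel": "NEW", "codes": {"ref": 1.5}, "meta": {"payload": 0x00, "balance": null, "attempts": null, "city": "beta"}, "avatar": null, "street": "omega", "primary": true, "blob": 0xBEEF}

each type pair in Invoice: writer, then reader
decoding the Invoice value with the v1 reader:
  channel := "NEW"
  codes := {"ref": 1.5}
  meta.payload := 0x00
  meta.balance := null (missing; optional => null)
  meta.attempts := null (missing; optional => null)
  meta.city := "beta"
  avatar := null (missing; optional => null)
  street := "omega"
  primary := true
  blob := 0xBEEF
  => decoded: {"channel": "NEW", "codes": {"ref": 1.5}, "meta": {"payload": 0x00, "balance": null, "attempts": null, "city": "beta"}, "avatar": null, "street": "omega", "primary": true, "blob": 0xBEEF}
the other Invoice changes do not affect what is asked:
  field avatar in record Invoice: type bytes changed to bool -> matters for Invoice compatibility verdicts, not for this value's decode
  removed field attempts from record Address (its key 5 joins the reserved list) -> fires no rule on Invoice under this dialect and leaves the result unchanged
  removed field balance from record Address (its key 9 joins the reserved list) -> fires no rule on Invoice under this dialect and leaves the result unchanged


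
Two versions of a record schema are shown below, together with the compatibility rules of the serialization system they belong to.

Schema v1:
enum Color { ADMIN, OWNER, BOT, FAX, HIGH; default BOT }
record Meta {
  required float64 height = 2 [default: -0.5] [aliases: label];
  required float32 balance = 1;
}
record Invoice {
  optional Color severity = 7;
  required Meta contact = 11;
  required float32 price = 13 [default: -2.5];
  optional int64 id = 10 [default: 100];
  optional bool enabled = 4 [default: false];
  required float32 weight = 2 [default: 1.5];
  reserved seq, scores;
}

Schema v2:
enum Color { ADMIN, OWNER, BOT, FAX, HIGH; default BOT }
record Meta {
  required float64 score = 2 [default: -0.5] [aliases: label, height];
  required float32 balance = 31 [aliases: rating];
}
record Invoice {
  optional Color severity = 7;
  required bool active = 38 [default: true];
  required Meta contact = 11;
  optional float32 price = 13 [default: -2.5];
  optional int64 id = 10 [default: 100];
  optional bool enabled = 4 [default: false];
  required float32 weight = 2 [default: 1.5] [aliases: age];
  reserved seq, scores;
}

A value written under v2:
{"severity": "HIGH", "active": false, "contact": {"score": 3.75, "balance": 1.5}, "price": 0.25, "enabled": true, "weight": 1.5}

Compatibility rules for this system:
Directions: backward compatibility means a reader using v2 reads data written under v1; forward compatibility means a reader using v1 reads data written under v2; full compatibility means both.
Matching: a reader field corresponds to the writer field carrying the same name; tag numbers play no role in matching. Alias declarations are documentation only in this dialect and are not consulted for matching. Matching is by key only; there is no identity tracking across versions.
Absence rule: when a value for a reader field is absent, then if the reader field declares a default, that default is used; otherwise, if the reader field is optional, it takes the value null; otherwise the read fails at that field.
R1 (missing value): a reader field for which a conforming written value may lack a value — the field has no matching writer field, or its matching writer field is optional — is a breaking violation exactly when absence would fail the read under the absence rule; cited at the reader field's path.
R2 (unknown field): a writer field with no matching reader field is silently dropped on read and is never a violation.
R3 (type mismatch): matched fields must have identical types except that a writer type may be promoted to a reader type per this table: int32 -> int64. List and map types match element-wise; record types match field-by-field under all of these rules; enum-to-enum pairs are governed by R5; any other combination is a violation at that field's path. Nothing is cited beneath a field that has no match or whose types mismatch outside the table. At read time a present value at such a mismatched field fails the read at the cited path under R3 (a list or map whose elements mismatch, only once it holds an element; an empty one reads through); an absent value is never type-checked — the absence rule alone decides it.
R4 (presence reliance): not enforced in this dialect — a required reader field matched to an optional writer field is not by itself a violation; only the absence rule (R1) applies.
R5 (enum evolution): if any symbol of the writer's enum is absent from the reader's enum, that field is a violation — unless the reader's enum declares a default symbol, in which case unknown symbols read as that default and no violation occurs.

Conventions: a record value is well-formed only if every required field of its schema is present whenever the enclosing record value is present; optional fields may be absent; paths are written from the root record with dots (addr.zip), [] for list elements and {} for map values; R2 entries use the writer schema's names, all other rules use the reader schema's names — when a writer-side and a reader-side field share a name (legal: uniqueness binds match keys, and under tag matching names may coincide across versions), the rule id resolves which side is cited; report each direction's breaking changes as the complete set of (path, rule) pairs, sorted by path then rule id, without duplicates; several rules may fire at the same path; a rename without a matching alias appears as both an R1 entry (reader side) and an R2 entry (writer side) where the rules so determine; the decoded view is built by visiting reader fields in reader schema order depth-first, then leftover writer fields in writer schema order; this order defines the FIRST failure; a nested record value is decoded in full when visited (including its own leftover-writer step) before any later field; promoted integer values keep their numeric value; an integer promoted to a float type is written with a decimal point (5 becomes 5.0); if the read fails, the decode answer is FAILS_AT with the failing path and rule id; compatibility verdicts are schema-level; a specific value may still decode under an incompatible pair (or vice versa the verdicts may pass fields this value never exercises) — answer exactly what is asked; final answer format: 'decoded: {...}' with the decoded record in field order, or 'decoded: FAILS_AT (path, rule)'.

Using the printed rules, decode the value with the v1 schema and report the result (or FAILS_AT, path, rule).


arrows below run writer -> reader for Invoice
decode walk for Invoice under reader schema v1:
  severity := "HIGH"
  contact.height := -0.5 (missing; default applied)
  contact.balance := 1.5
  writer contact.score: no reader field; dropped
  price := 0.25
  id := 100 (missing; default applied)
  enabled := true
  weight := 1.5
  writer active: no reader field; dropped
  => decoded: {"severity": "HIGH", "contact": {"height": -0.5, "balance": 1.5}, "price": 0.25, "id": 100, "enabled": true, "weight": 1.5}
the other Invoice changes do not affect what is asked:
  field price in record Invoice: required changed to optional -> inert under this dialect — no rule fires on Invoice and the result does not move
  added field active to record Invoice: required bool, tag 38, default true (in v2 it sits immediately before contact) -> inert under this dialect — no rule fires on Invoice and the result does not move
  field balance in record Meta: tag 1 changed to 31 -> inert under this dialect — no rule fires on Invoice and the result does not move

decoded: {"severity": "HIGH", "contact": {"height": -0.5, "balance": 1.5}, "price": 0.25, "id": 100, "enabled": true, "weight": 1.5}


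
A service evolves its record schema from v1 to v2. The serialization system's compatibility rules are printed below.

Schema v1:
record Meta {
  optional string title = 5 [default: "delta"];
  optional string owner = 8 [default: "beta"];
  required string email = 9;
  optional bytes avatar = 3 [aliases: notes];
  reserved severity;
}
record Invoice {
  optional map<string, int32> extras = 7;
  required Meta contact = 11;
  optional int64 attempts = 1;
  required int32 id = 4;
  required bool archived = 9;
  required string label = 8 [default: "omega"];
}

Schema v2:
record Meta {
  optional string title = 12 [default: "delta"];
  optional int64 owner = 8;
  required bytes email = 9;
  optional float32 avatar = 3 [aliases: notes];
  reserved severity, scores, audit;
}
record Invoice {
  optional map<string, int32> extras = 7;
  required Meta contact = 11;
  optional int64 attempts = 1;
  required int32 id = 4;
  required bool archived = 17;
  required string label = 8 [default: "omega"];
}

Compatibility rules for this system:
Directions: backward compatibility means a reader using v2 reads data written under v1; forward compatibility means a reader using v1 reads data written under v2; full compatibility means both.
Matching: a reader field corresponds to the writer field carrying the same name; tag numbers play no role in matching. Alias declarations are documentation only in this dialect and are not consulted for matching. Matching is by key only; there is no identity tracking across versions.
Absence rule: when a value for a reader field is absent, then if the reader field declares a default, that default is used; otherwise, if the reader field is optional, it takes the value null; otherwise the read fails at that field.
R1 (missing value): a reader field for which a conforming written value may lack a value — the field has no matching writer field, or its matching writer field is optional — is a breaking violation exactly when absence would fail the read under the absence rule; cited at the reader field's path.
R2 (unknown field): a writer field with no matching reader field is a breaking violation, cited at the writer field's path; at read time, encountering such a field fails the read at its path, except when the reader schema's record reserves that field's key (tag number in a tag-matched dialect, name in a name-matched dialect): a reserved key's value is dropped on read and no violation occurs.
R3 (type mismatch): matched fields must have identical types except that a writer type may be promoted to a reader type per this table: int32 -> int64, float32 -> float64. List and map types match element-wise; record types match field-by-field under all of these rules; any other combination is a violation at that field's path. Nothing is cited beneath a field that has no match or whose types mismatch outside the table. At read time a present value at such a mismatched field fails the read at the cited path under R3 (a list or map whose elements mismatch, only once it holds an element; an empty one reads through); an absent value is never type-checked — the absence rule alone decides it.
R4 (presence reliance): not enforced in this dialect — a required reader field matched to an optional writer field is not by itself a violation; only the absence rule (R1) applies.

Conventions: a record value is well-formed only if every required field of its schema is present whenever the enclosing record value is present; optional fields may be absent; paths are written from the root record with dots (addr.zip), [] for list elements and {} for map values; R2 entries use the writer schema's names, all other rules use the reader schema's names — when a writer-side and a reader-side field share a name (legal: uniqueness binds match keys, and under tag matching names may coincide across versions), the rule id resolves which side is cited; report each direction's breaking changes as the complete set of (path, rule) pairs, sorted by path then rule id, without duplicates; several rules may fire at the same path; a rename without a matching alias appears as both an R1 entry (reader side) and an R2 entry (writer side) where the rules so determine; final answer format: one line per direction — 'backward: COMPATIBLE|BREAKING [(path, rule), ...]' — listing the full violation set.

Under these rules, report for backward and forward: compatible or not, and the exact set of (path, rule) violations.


in Invoice below, arrows point writer -> reader
backward on Invoice — v2 reading data written by v1:
  writer optional, map<string, int32> -> map<string, int32>: reader extras maps from writer extras
  writer required, Meta -> Meta: reader contact maps from writer contact
  writer optional, int64 -> int64: reader attempts maps from writer attempts
  writer required, int32 -> int32: reader id maps from writer id
  writer required, bool -> bool: reader archived maps from writer archived
  writer required, string -> string: reader label maps from writer label
  writer optional, string -> string: reader contact.title maps from writer contact.title
  writer optional, string -> int64: reader contact.owner maps from writer contact.owner
  writer required, string -> bytes: reader contact.email maps from writer contact.email
  writer optional, bytes -> float32: reader contact.avatar maps from writer contact.avatar
  violation R3 at contact.avatar
  violation R3 at contact.email
  violation R3 at contact.owner
  => 3 violation(s): backward is BREAKING for Invoice
forward on Invoice — v1 reading data written by v2:
  writer optional, map<string, int32> -> map<string, int32>: reader extras maps from writer extras
  writer required, Meta -> Meta: reader contact maps from writer contact
  writer optional, int64 -> int64: reader attempts maps from writer attempts
  writer required, int32 -> int32: reader id maps from writer id
  writer required, bool -> bool: reader archived maps from writer archived
  writer required, string -> string: reader label maps from writer label
  writer optional, string -> string: reader contact.title maps from writer contact.title
  writer optional, int64 -> string: reader contact.owner maps from writer contact.owner
  writer required, bytes -> string: reader contact.email maps from writer contact.email
  writer optional, float32 -> bytes: reader contact.avatar maps from writer contact.avatar
  violation R3 at contact.avatar
  violation R3 at contact.email
  violation R3 at contact.owner
  => 3 violation(s): forward is BREAKING for Invoice

backward: BREAKING [(contact.avatar, R3), (contact.email, R3), (contact.owner, R3)]; forward: BREAKING [(contact.avatar, R3), (contact.email, R3), (contact.owner, R3)]
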